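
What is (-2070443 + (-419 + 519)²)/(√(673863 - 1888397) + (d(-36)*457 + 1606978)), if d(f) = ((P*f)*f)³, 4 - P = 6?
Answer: 8198826818528016517/31667385743230411685697189 + 2060443*I*√1214534/63334771486460823371394378 ≈ 2.589e-7 + 3.5853e-17*I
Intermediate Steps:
P = -2 (P = 4 - 1*6 = 4 - 6 = -2)
d(f) = -8*f⁶ (d(f) = ((-2*f)*f)³ = (-2*f²)³ = -8*f⁶)
(-2070443 + (-419 + 519)²)/(√(673863 - 1888397) + (d(-36)*457 + 1606978)) = (-2070443 + (-419 + 519)²)/(√(673863 - 1888397) + (-8*(-36)⁶*457 + 1606978)) = (-2070443 + 100²)/(√(-1214534) + (-8*2176782336*457 + 1606978)) = (-2070443 + 10000)/(I*√1214534 + (-17414258688*457 + 1606978)) = -2060443/(I*√1214534 + (-7958316220416 + 1606978)) = -2060443/(I*√1214534 - 7958314613438) = -2060443/(-7958314613438 + I*√1214534)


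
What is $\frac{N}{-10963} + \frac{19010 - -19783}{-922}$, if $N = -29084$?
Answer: $- \frac{398472211}{10107886} \approx -39.422$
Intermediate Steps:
$\frac{N}{-10963} + \frac{19010 - -19783}{-922} = - \frac{29084}{-10963} + \frac{19010 - -19783}{-922} = \left(-29084\right) \left(- \frac{1}{10963}\right) + \left(19010 + 19783\right) \left(- \frac{1}{922}\right) = \frac{29084}{10963} + 38793 \left(- \frac{1}{922}\right) = \frac{29084}{10963} - \frac{38793}{922} = - \frac{398472211}{10107886}$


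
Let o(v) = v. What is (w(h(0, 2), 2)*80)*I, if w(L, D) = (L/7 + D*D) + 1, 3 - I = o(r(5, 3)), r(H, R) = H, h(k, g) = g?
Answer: -5920/7 ≈ -845.71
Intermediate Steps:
I = -2 (I = 3 - 1*5 = 3 - 5 = -2)
w(L, D) = 1 + D² + L/7 (w(L, D) = (L/7 + D²) + 1 = (D² + L/7) + 1 = 1 + D² + L/7)
(w(h(0, 2), 2)*80)*I = ((1 + 2² + (⅐)*2)*80)*(-2) = ((1 + 4 + 2/7)*80)*(-2) = ((37/7)*80)*(-2) = (2960/7)*(-2) = -5920/7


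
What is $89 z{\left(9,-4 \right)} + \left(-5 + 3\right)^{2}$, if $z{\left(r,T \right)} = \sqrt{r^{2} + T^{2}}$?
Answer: $4 + 89 \sqrt{97} \approx 880.55$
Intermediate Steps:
$z{\left(r,T \right)} = \sqrt{T^{2} + r^{2}}$
$89 z{\left(9,-4 \right)} + \left(-5 + 3\right)^{2} = 89 \sqrt{\left(-4\right)^{2} + 9^{2}} + \left(-5 + 3\right)^{2} = 89 \sqrt{16 + 81} + \left(-2\right)^{2} = 89 \sqrt{97} + 4 = 4 + 89 \sqrt{97}$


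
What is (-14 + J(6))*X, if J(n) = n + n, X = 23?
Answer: -46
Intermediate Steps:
J(n) = 2*n
(-14 + J(6))*X = (-14 + 2*6)*23 = (-14 + 12)*23 = -2*23 = -46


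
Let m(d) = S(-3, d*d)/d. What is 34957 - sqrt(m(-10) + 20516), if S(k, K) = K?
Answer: 34957 - sqrt(20506) ≈ 34814.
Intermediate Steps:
m(d) = d (m(d) = (d*d)/d = d**2/d = d)
34957 - sqrt(m(-10) + 20516) = 34957 - sqrt(-10 + 20516) = 34957 - sqrt(20506)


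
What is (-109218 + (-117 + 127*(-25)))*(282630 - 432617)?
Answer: 16875037370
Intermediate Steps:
(-109218 + (-117 + 127*(-25)))*(282630 - 432617) = (-109218 + (-117 - 3175))*(-149987) = (-109218 - 3292)*(-149987) = -112510*(-149987) = 16875037370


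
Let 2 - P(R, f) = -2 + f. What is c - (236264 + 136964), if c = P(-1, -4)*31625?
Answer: -120228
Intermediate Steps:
P(R, f) = 4 - f (P(R, f) = 2 - (-2 + f) = 2 + (2 - f) = 4 - f)
c = 253000 (c = (4 - 1*(-4))*31625 = (4 + 4)*31625 = 8*31625 = 253000)
c - (236264 + 136964) = 253000 - (236264 + 136964) = 253000 - 1*373228 = 253000 - 373228 = -120228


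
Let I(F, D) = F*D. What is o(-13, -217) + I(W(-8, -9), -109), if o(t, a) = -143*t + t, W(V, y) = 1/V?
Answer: 14877/8 ≈ 1859.6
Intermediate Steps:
I(F, D) = D*F
o(t, a) = -142*t
o(-13, -217) + I(W(-8, -9), -109) = -142*(-13) - 109/(-8) = 1846 - 109*(-1/8) = 1846 + 109/8 = 14877/8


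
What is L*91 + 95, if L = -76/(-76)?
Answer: 186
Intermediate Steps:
L = 1 (L = -76*(-1/76) = 1)
L*91 + 95 = 1*91 + 95 = 91 + 95 = 186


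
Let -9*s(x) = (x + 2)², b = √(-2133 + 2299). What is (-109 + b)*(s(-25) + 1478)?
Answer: -1392257/9 + 12773*√166/9 ≈ -1.3641e+5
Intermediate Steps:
b = √166 ≈ 12.884
s(x) = -(2 + x)²/9 (s(x) = -(x + 2)²/9 = -(2 + x)²/9)
(-109 + b)*(s(-25) + 1478) = (-109 + √166)*(-(2 - 25)²/9 + 1478) = (-109 + √166)*(-⅑*(-23)² + 1478) = (-109 + √166)*(-⅑*529 + 1478) = (-109 + √166)*(-529/9 + 1478) = (-109 + √166)*(12773/9) = -1392257/9 + 12773*√166/9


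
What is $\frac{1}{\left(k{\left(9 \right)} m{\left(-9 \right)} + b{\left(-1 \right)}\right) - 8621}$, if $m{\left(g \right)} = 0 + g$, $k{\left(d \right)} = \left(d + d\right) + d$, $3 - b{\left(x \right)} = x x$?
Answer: $- \frac{1}{8862} \approx -0.00011284$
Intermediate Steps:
$b{\left(x \right)} = 3 - x^{2}$ ($b{\left(x \right)} = 3 - x x = 3 - x^{2}$)
$k{\left(d \right)} = 3 d$ ($k{\left(d \right)} = 2 d + d = 3 d$)
$m{\left(g \right)} = g$
$\frac{1}{\left(k{\left(9 \right)} m{\left(-9 \right)} + b{\left(-1 \right)}\right) - 8621} = \frac{1}{\left(3 \cdot 9 \left(-9\right) + \left(3 - \left(-1\right)^{2}\right)\right) - 8621} = \frac{1}{\left(27 \left(-9\right) + \left(3 - 1\right)\right) - 8621} = \frac{1}{\left(-243 + \left(3 - 1\right)\right) - 8621} = \frac{1}{\left(-243 + 2\right) - 8621} = \frac{1}{-241 - 8621} = \frac{1}{-8862} = - \frac{1}{8862}$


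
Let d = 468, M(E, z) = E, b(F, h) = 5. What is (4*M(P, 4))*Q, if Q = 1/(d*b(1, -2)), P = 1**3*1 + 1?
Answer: 2/585 ≈ 0.0034188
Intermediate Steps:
P = 2 (P = 1*1 + 1 = 1 + 1 = 2)
Q = 1/2340 (Q = 1/(468*5) = 1/2340 ≈ 0.00042735)
(4*M(P, 4))*Q = (4*2)*(1/2340) = 8*(1/2340) = 2/585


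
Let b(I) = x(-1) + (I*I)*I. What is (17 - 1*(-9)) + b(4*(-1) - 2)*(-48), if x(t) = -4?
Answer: 10586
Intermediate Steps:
b(I) = -4 + I³ (b(I) = -4 + (I*I)*I = -4 + I²*I = -4 + I³)
(17 - 1*(-9)) + b(4*(-1) - 2)*(-48) = (17 - 1*(-9)) + (-4 + (4*(-1) - 2)³)*(-48) = (17 + 9) + (-4 + (-4 - 2)³)*(-48) = 26 + (-4 + (-6)³)*(-48) = 26 + (-4 - 216)*(-48) = 26 - 220*(-48) = 26 + 10560 = 10586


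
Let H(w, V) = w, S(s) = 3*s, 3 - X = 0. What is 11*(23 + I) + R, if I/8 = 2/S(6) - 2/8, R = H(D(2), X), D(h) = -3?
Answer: 2140/9 ≈ 237.78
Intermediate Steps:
X = 3 (X = 3 - 1*0 = 3 + 0 = 3)
R = -3
I = -10/9 (I = 8*(2/((3*6)) - 2/8) = 8*(2/18 - 2*⅛) = 8*(2*(1/18) - ¼) = 8*(⅑ - ¼) = 8*(-5/36) = -10/9 ≈ -1.1111)
11*(23 + I) + R = 11*(23 - 10/9) - 3 = 11*(197/9) - 3 = 2167/9 - 3 = 2140/9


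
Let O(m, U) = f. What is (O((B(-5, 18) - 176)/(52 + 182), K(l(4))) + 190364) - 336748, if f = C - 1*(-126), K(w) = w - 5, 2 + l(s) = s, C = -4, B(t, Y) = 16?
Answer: -146262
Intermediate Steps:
l(s) = -2 + s
K(w) = -5 + w
f = 122 (f = -4 - 1*(-126) = -4 + 126 = 122)
O(m, U) = 122
(O((B(-5, 18) - 176)/(52 + 182), K(l(4))) + 190364) - 336748 = (122 + 190364) - 336748 = 190486 - 336748 = -146262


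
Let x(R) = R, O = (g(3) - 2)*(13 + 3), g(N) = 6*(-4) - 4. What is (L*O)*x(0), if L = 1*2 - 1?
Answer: 0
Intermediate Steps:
g(N) = -28 (g(N) = -24 - 4 = -28)
O = -480 (O = (-28 - 2)*(13 + 3) = -30*16 = -480)
L = 1 (L = 2 - 1 = 1)
(L*O)*x(0) = (1*(-480))*0 = -480*0 = 0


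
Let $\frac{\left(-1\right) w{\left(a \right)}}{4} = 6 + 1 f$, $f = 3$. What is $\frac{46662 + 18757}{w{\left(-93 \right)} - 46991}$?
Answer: $- \frac{65419}{47027} \approx -1.3911$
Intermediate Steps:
$w{\left(a \right)} = -36$ ($w{\left(a \right)} = - 4 \left(6 + 1 \cdot 3\right) = - 4 \left(6 + 3\right) = \left(-4\right) 9 = -36$)
$\frac{46662 + 18757}{w{\left(-93 \right)} - 46991} = \frac{46662 + 18757}{-36 - 46991} = \frac{65419}{-47027} = 65419 \left(- \frac{1}{47027}\right) = - \frac{65419}{47027}$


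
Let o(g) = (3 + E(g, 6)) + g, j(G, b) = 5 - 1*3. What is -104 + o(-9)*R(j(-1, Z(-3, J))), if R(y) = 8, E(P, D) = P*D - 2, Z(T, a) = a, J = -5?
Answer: -600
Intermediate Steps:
E(P, D) = -2 + D*P (E(P, D) = D*P - 2 = -2 + D*P)
j(G, b) = 2 (j(G, b) = 5 - 3 = 2)
o(g) = 1 + 7*g (o(g) = (3 + (-2 + 6*g)) + g = (1 + 6*g) + g = 1 + 7*g)
-104 + o(-9)*R(j(-1, Z(-3, J))) = -104 + (1 + 7*(-9))*8 = -104 + (1 - 63)*8 = -104 - 62*8 = -104 - 496 = -600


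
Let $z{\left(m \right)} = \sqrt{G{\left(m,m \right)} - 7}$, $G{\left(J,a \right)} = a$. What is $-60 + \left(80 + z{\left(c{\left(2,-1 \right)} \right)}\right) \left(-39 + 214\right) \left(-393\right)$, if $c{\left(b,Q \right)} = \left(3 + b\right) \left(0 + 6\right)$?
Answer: $-5502060 - 68775 \sqrt{23} \approx -5.8319 \cdot 10^{6}$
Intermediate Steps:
$c{\left(b,Q \right)} = 18 + 6 b$ ($c{\left(b,Q \right)} = \left(3 + b\right) 6 = 18 + 6 b$)
$z{\left(m \right)} = \sqrt{-7 + m}$ ($z{\left(m \right)} = \sqrt{m - 7} = \sqrt{-7 + m}$)
$-60 + \left(80 + z{\left(c{\left(2,-1 \right)} \right)}\right) \left(-39 + 214\right) \left(-393\right) = -60 + \left(80 + \sqrt{-7 + \left(18 + 6 \cdot 2\right)}\right) \left(-39 + 214\right) \left(-393\right) = -60 + \left(80 + \sqrt{-7 + \left(18 + 12\right)}\right) 175 \left(-393\right) = -60 + \left(80 + \sqrt{-7 + 30}\right) 175 \left(-393\right) = -60 + \left(80 + \sqrt{23}\right) 175 \left(-393\right) = -60 + \left(14000 + 175 \sqrt{23}\right) \left(-393\right) = -60 - \left(5502000 + 68775 \sqrt{23}\right) = -5502060 - 68775 \sqrt{23}$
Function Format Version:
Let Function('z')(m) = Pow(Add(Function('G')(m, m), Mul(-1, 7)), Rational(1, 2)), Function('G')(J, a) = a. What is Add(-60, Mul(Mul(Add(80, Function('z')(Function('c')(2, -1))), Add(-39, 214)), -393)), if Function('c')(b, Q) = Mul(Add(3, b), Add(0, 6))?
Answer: Add(-5502060, Mul(-68775, Pow(23, Rational(1, 2)))) ≈ -5.8319e+6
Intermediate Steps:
Function('c')(b, Q) = Add(18, Mul(6, b)) (Function('c')(b, Q) = Mul(Add(3, b), 6) = Add(18, Mul(6, b)))
Function('z')(m) = Pow(Add(-7, m), Rational(1, 2)) (Function('z')(m) = Pow(Add(m, Mul(-1, 7)), Rational(1, 2)) = Pow(Add(m, -7), Rational(1, 2)) = Pow(Add(-7, m), Rational(1, 2)))
Add(-60, Mul(Mul(Add(80, Function('z')(Function('c')(2, -1))), Add(-39, 214)), -393)) = Add(-60, Mul(Mul(Add(80, Pow(Add(-7, Add(18, Mul(6, 2))), Rational(1, 2))), Add(-39, 214)), -393)) = Add(-60, Mul(Mul(Add(80, Pow(Add(-7, Add(18, 12)), Rational(1, 2))), 175), -393)) = Add(-60, Mul(Mul(Add(80, Pow(Add(-7, 30), Rational(1, 2))), 175), -393)) = Add(-60, Mul(Mul(Add(80, Pow(23, Rational(1, 2))), 175), -393)) = Add(-60, Mul(Add(14000, Mul(175, Pow(23, Rational(1, 2)))), -393)) = Add(-60, Add(-5502000, Mul(-68775, Pow(23, Rational(1, 2))))) = Add(-5502060, Mul(-68775, Pow(23, Rational(1, 2))))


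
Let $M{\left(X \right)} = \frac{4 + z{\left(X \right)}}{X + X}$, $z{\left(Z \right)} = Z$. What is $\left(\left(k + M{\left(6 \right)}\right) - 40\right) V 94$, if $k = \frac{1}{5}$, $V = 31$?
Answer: $- \frac{1703233}{15} \approx -1.1355 \cdot 10^{5}$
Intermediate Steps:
$k = \frac{1}{5} \approx 0.2$
$M{\left(X \right)} = \frac{4 + X}{2 X}$ ($M{\left(X \right)} = \frac{4 + X}{X + X} = \frac{4 + X}{2 X}$)
$\left(\left(k + M{\left(6 \right)}\right) - 40\right) V 94 = \left(\left(\frac{1}{5} + \frac{4 + 6}{2 \cdot 6}\right) - 40\right) 31 \cdot 94 = \left(\left(\frac{1}{5} + \frac{1}{2} \cdot \frac{1}{6} \cdot 10\right) - 40\right) 31 \cdot 94 = \left(\left(\frac{1}{5} + \frac{5}{6}\right) - 40\right) 31 \cdot 94 = \left(\frac{31}{30} - 40\right) 31 \cdot 94 = \left(- \frac{1169}{30}\right) 31 \cdot 94 = \left(- \frac{36239}{30}\right) 94 = - \frac{1703233}{15}$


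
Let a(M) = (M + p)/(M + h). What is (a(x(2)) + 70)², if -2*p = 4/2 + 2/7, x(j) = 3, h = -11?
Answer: 15264649/3136 ≈ 4867.6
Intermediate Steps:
p = -8/7 (p = -(4/2 + 2/7)/2 = -(4*(½) + 2*(⅐))/2 = -(2 + 2/7)/2 = -½*16/7 = -8/7 ≈ -1.1429)
a(M) = (-8/7 + M)/(-11 + M) (a(M) = (M - 8/7)/(M - 11) = (-8/7 + M)/(-11 + M))
(a(x(2)) + 70)² = ((-8/7 + 3)/(-11 + 3) + 70)² = ((13/7)/(-8) + 70)² = (-⅛*13/7 + 70)² = (-13/56 + 70)² = (3907/56)² = 15264649/3136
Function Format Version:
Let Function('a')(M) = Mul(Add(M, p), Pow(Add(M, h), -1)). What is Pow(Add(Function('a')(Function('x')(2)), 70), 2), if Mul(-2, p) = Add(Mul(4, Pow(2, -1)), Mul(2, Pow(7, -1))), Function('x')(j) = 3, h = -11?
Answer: Rational(15264649, 3136) ≈ 4867.6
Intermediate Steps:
p = Rational(-8, 7) (p = Mul(Rational(-1, 2), Add(Mul(4, Pow(2, -1)), Mul(2, Pow(7, -1)))) = Mul(Rational(-1, 2), Add(Mul(4, Rational(1, 2)), Mul(2, Rational(1, 7)))) = Mul(Rational(-1, 2), Add(2, Rational(2, 7))) = Mul(Rational(-1, 2), Rational(16, 7)) = Rational(-8, 7) ≈ -1.1429)
Function('a')(M) = Mul(Pow(Add(-11, M), -1), Add(Rational(-8, 7), M)) (Function('a')(M) = Mul(Add(M, Rational(-8, 7)), Pow(Add(M, -11), -1)) = Mul(Add(Rational(-8, 7), M), Pow(Add(-11, M), -1)) = Mul(Pow(Add(-11, M), -1), Add(Rational(-8, 7), M)))
Pow(Add(Function('a')(Function('x')(2)), 70), 2) = Pow(Add(Mul(Pow(Add(-11, 3), -1), Add(Rational(-8, 7), 3)), 70), 2) = Pow(Add(Mul(Pow(-8, -1), Rational(13, 7)), 70), 2) = Pow(Add(Mul(Rational(-1, 8), Rational(13, 7)), 70), 2) = Pow(Add(Rational(-13, 56), 70), 2) = Pow(Rational(3907, 56), 2) = Rational(15264649, 3136)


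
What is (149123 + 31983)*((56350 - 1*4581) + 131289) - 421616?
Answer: 33152480532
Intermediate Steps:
(149123 + 31983)*((56350 - 1*4581) + 131289) - 421616 = 181106*((56350 - 4581) + 131289) - 421616 = 181106*(51769 + 131289) - 421616 = 181106*183058 - 421616 = 33152902148 - 421616 = 33152480532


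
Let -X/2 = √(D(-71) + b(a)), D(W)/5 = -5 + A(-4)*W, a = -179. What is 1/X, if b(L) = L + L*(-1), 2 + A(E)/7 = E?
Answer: -√14885/29770 ≈ -0.0040982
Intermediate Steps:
A(E) = -14 + 7*E
D(W) = -25 - 210*W (D(W) = 5*(-5 + (-14 + 7*(-4))*W) = 5*(-5 + (-14 - 28)*W) = 5*(-5 - 42*W) = -25 - 210*W)
b(L) = 0 (b(L) = L - L = 0)
X = -2*√14885 (X = -2*√((-25 - 210*(-71)) + 0) = -2*√((-25 + 14910) + 0) = -2*√(14885 + 0) = -2*√14885 ≈ -244.01)
1/X = 1/(-2*√14885) = -√14885/29770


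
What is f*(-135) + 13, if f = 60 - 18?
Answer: -5657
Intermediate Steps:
f = 42
f*(-135) + 13 = 42*(-135) + 13 = -5670 + 13 = -5657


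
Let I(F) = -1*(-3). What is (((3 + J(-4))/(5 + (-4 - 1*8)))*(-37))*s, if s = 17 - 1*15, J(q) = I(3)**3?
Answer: 2220/7 ≈ 317.14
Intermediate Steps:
I(F) = 3
J(q) = 27 (J(q) = 3**3 = 27)
s = 2 (s = 17 - 15 = 2)
(((3 + J(-4))/(5 + (-4 - 1*8)))*(-37))*s = (((3 + 27)/(5 + (-4 - 1*8)))*(-37))*2 = ((30/(5 + (-4 - 8)))*(-37))*2 = ((30/(5 - 12))*(-37))*2 = ((30/(-7))*(-37))*2 = ((30*(-1/7))*(-37))*2 = -30/7*(-37)*2 = (1110/7)*2 = 2220/7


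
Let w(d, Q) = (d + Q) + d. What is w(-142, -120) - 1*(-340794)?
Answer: 340390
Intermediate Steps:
w(d, Q) = Q + 2*d (w(d, Q) = (Q + d) + d = Q + 2*d)
w(-142, -120) - 1*(-340794) = (-120 + 2*(-142)) - 1*(-340794) = (-120 - 284) + 340794 = -404 + 340794 = 340390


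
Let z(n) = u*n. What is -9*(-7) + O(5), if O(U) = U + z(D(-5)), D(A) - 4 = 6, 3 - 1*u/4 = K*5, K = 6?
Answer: -1012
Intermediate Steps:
u = -108 (u = 12 - 24*5 = 12 - 4*30 = 12 - 120 = -108)
D(A) = 10 (D(A) = 4 + 6 = 10)
z(n) = -108*n
O(U) = -1080 + U (O(U) = U - 108*10 = U - 1080 = -1080 + U)
-9*(-7) + O(5) = -9*(-7) + (-1080 + 5) = 63 - 1075 = -1012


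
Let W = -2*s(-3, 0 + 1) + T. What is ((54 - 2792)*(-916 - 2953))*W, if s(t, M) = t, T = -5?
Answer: 10593322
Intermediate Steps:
W = 1 (W = -2*(-3) - 5 = 6 - 5 = 1)
((54 - 2792)*(-916 - 2953))*W = ((54 - 2792)*(-916 - 2953))*1 = -2738*(-3869)*1 = 10593322*1 = 10593322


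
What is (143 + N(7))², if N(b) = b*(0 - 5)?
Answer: 11664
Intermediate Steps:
N(b) = -5*b (N(b) = b*(-5) = -5*b)
(143 + N(7))² = (143 - 5*7)² = (143 - 35)² = 108² = 11664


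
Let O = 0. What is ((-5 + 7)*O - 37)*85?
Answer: -3145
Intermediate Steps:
((-5 + 7)*O - 37)*85 = ((-5 + 7)*0 - 37)*85 = (2*0 - 37)*85 = (0 - 37)*85 = -37*85 = -3145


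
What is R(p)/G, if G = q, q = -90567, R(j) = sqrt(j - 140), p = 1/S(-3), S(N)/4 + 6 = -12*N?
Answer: -I*sqrt(503970)/5434020 ≈ -0.00013064*I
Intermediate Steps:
S(N) = -24 - 48*N (S(N) = -24 + 4*(-12*N) = -24 - 48*N)
p = 1/120 (p = 1/(-24 - 48*(-3)) = 1/(-24 + 144) = 1/120 ≈ 0.0083333)
R(j) = sqrt(-140 + j)
G = -90567
R(p)/G = sqrt(-140 + 1/120)/(-90567) = sqrt(-16799/120)*(-1/90567) = (I*sqrt(503970)/60)*(-1/90567) = -I*sqrt(503970)/5434020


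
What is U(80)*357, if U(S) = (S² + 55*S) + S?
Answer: 3884160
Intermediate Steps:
U(S) = S² + 56*S
U(80)*357 = (80*(56 + 80))*357 = (80*136)*357 = 10880*357 = 3884160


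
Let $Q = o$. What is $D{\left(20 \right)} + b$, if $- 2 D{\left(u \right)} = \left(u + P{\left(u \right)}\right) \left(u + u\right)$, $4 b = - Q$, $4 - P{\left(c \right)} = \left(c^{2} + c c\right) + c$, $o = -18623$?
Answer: $\frac{82303}{4} \approx 20576.0$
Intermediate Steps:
$Q = -18623$
$P{\left(c \right)} = 4 - c - 2 c^{2}$ ($P{\left(c \right)} = 4 - \left(\left(c^{2} + c c\right) + c\right) = 4 - \left(\left(c^{2} + c^{2}\right) + c\right) = 4 - \left(2 c^{2} + c\right) = 4 - \left(c + 2 c^{2}\right) = 4 - c - 2 c^{2}$)
$b = \frac{18623}{4}$ ($b = \frac{\left(-1\right) \left(-18623\right)}{4} = \frac{1}{4} \cdot 18623 = \frac{18623}{4} \approx 4655.8$)
$D{\left(u \right)} = - u \left(4 - 2 u^{2}\right)$ ($D{\left(u \right)} = - \frac{\left(u - \left(-4 + u + 2 u^{2}\right)\right) \left(u + u\right)}{2} = - \frac{\left(4 - 2 u^{2}\right) 2 u}{2} = - \frac{2 u \left(4 - 2 u^{2}\right)}{2} = - u \left(4 - 2 u^{2}\right)$)
$D{\left(20 \right)} + b = 2 \cdot 20 \left(-2 + 20^{2}\right) + \frac{18623}{4} = 2 \cdot 20 \left(-2 + 400\right) + \frac{18623}{4} = 2 \cdot 20 \cdot 398 + \frac{18623}{4} = 15920 + \frac{18623}{4} = \frac{82303}{4}$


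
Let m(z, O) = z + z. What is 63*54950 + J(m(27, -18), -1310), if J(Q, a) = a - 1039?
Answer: 3459501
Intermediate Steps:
m(z, O) = 2*z
J(Q, a) = -1039 + a
63*54950 + J(m(27, -18), -1310) = 63*54950 + (-1039 - 1310) = 3461850 - 2349 = 3459501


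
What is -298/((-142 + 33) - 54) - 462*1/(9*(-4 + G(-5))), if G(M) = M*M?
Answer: -904/1467 ≈ -0.61622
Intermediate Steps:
G(M) = M²
-298/((-142 + 33) - 54) - 462*1/(9*(-4 + G(-5))) = -298/((-142 + 33) - 54) - 462*1/(9*(-4 + (-5)²)) = -298/(-109 - 54) - 462*1/(9*(-4 + 25)) = -298/(-163) - 462/(9*21) = -298*(-1/163) - 462/189 = 298/163 - 462*1/189 = 298/163 - 22/9 = -904/1467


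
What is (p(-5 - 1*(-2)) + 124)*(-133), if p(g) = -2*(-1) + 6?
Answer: -17556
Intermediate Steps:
p(g) = 8 (p(g) = 2 + 6 = 8)
(p(-5 - 1*(-2)) + 124)*(-133) = (8 + 124)*(-133) = 132*(-133) = -17556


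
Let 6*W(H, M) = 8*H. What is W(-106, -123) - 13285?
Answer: -40279/3 ≈ -13426.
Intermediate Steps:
W(H, M) = 4*H/3 (W(H, M) = (8*H)/6 = 4*H/3)
W(-106, -123) - 13285 = (4/3)*(-106) - 13285 = -424/3 - 13285 = -40279/3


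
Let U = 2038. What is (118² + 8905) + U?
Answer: 24867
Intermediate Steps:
(118² + 8905) + U = (118² + 8905) + 2038 = (13924 + 8905) + 2038 = 22829 + 2038 = 24867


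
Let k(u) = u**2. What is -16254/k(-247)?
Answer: -16254/61009 ≈ -0.26642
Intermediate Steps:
-16254/k(-247) = -16254/((-247)**2) = -16254/61009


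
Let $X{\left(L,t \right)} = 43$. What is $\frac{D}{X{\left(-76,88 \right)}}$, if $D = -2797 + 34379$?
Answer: $\frac{31582}{43} \approx 734.46$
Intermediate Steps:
$D = 31582$
$\frac{D}{X{\left(-76,88 \right)}} = \frac{31582}{43}$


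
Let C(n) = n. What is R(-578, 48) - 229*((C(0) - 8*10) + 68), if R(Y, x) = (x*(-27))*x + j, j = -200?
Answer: -59660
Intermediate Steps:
R(Y, x) = -200 - 27*x² (R(Y, x) = (x*(-27))*x - 200 = (-27*x)*x - 200 = -27*x² - 200 = -200 - 27*x²)
R(-578, 48) - 229*((C(0) - 8*10) + 68) = (-200 - 27*48²) - 229*((0 - 8*10) + 68) = (-200 - 27*2304) - 229*((0 - 80) + 68) = (-200 - 62208) - 229*(-80 + 68) = -62408 - 229*(-12) = -62408 - 1*(-2748) = -62408 + 2748 = -59660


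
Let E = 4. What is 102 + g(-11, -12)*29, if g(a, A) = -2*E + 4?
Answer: -14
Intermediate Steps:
g(a, A) = -4 (g(a, A) = -2*4 + 4 = -8 + 4 = -4)
102 + g(-11, -12)*29 = 102 - 4*29 = 102 - 116 = -14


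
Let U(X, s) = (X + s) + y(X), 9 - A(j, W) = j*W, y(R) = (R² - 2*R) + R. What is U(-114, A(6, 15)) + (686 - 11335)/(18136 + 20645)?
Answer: 500845966/38781 ≈ 12915.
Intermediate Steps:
y(R) = R² - R
A(j, W) = 9 - W*j (A(j, W) = 9 - j*W = 9 - W*j)
U(X, s) = X + s + X*(-1 + X) (U(X, s) = (X + s) + X*(-1 + X) = X + s + X*(-1 + X))
U(-114, A(6, 15)) + (686 - 11335)/(18136 + 20645) = ((9 - 1*15*6) + (-114)²) + (686 - 11335)/(18136 + 20645) = ((9 - 90) + 12996) - 10649/38781 = (-81 + 12996) - 10649*1/38781 = 12915 - 10649/38781 = 500845966/38781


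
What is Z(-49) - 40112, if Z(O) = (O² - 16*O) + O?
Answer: -36976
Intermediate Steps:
Z(O) = O² - 15*O
Z(-49) - 40112 = -49*(-15 - 49) - 40112 = -49*(-64) - 40112 = 3136 - 40112 = -36976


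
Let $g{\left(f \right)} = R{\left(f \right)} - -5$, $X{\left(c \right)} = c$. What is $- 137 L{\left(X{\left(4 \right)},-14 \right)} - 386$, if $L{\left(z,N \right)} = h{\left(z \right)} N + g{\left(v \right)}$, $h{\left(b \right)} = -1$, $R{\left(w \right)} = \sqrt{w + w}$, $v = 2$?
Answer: $-3263$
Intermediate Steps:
$R{\left(w \right)} = \sqrt{2} \sqrt{w}$ ($R{\left(w \right)} = \sqrt{2 w} = \sqrt{2} \sqrt{w}$)
$g{\left(f \right)} = 5 + \sqrt{2} \sqrt{f}$ ($g{\left(f \right)} = \sqrt{2} \sqrt{f} - -5 = \sqrt{2} \sqrt{f} + 5 = 5 + \sqrt{2} \sqrt{f}$)
$L{\left(z,N \right)} = 7 - N$ ($L{\left(z,N \right)} = - N + \left(5 + \sqrt{2} \sqrt{2}\right) = - N + \left(5 + 2\right) = - N + 7 = 7 - N$)
$- 137 L{\left(X{\left(4 \right)},-14 \right)} - 386 = - 137 \left(7 - -14\right) - 386 = - 137 \left(7 + 14\right) - 386 = \left(-137\right) 21 - 386 = -2877 - 386 = -3263$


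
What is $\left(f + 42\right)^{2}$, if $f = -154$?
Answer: $12544$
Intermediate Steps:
$\left(f + 42\right)^{2} = \left(-154 + 42\right)^{2} = \left(-112\right)^{2} = 12544$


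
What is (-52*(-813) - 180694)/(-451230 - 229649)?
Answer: 138418/680879 ≈ 0.20329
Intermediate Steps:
(-52*(-813) - 180694)/(-451230 - 229649) = (42276 - 180694)/(-680879) = -138418*(-1/680879) = 138418/680879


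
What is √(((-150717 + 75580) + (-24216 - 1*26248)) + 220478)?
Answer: √94877 ≈ 308.02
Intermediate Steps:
√(((-150717 + 75580) + (-24216 - 1*26248)) + 220478) = √((-75137 + (-24216 - 26248)) + 220478) = √((-75137 - 50464) + 220478) = √(-125601 + 220478) = √94877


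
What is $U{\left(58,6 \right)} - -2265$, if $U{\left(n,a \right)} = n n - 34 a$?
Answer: $5425$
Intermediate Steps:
$U{\left(n,a \right)} = n^{2} - 34 a$
$U{\left(58,6 \right)} - -2265 = \left(58^{2} - 204\right) - -2265 = \left(3364 - 204\right) + 2265 = 3160 + 2265 = 5425$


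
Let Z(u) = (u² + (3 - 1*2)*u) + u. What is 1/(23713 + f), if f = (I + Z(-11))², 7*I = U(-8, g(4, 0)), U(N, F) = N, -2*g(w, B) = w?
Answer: 49/1631162 ≈ 3.0040e-5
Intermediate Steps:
g(w, B) = -w/2
Z(u) = u² + 2*u (Z(u) = (u² + (3 - 2)*u) + u = (u² + 1*u) + u = (u² + u) + u = (u + u²) + u = u² + 2*u)
I = -8/7 (I = (⅐)*(-8) = -8/7 ≈ -1.1429)
f = 469225/49 (f = (-8/7 - 11*(2 - 11))² = (-8/7 - 11*(-9))² = (-8/7 + 99)² = (685/7)² = 469225/49 ≈ 9576.0)
1/(23713 + f) = 1/(23713 + 469225/49) = 1/(1631162/49) = 49/1631162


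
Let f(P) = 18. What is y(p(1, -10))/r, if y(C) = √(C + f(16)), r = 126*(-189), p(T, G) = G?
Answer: -√2/11907 ≈ -0.00011877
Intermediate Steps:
r = -23814
y(C) = √(18 + C) (y(C) = √(C + 18) = √(18 + C))
y(p(1, -10))/r = √(18 - 10)/(-23814) = √8*(-1/23814) = (2*√2)*(-1/23814) = -√2/11907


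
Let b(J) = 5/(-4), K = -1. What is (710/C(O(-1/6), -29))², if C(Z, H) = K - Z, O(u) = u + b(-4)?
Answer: 2903616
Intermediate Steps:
b(J) = -5/4 (b(J) = 5*(-¼) = -5/4)
O(u) = -5/4 + u (O(u) = u - 5/4 = -5/4 + u)
C(Z, H) = -1 - Z
(710/C(O(-1/6), -29))² = (710/(-1 - (-5/4 - 1/6)))² = (710/(-1 - (-5/4 - 1*⅙)))² = (710/(-1 - (-5/4 - ⅙)))² = (710/(-1 - 1*(-17/12)))² = (710/(-1 + 17/12))² = (710/(5/12))² = (710*(12/5))² = 1704² = 2903616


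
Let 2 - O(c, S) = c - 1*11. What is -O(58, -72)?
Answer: 45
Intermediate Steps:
O(c, S) = 13 - c (O(c, S) = 2 - (c - 1*11) = 2 - (c - 11) = 2 - (-11 + c) = 2 + (11 - c) = 13 - c)
-O(58, -72) = -(13 - 1*58) = -(13 - 58) = -1*(-45) = 45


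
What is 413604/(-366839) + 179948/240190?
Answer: -16665800194/44055529705 ≈ -0.37829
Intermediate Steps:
413604/(-366839) + 179948/240190 = 413604*(-1/366839) + 179948*(1/240190) = -413604/366839 + 89974/120095 = -16665800194/44055529705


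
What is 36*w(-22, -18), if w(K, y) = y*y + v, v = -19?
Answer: 10980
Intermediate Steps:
w(K, y) = -19 + y² (w(K, y) = y*y - 19 = y² - 19 = -19 + y²)
36*w(-22, -18) = 36*(-19 + (-18)²) = 36*(-19 + 324) = 36*305 = 10980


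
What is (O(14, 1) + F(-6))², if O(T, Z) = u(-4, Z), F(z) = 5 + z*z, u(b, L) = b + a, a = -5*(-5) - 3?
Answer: 3481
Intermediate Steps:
a = 22 (a = 25 - 3 = 22)
u(b, L) = 22 + b (u(b, L) = b + 22 = 22 + b)
F(z) = 5 + z²
O(T, Z) = 18 (O(T, Z) = 22 - 4 = 18)
(O(14, 1) + F(-6))² = (18 + (5 + (-6)²))² = (18 + (5 + 36))² = (18 + 41)² = 59² = 3481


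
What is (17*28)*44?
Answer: 20944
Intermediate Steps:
(17*28)*44 = 476*44 = 20944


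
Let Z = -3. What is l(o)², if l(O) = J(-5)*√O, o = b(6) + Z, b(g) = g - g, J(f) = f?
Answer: -75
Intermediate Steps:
b(g) = 0
o = -3 (o = 0 - 3 = -3)
l(O) = -5*√O
l(o)² = (-5*I*√3)² = -75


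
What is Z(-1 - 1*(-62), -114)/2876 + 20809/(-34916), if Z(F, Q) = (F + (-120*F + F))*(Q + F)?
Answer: 3315099455/25104604 ≈ 132.05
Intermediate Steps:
Z(F, Q) = -118*F*(F + Q) (Z(F, Q) = (F - 119*F)*(F + Q) = (-118*F)*(F + Q) = -118*F*(F + Q))
Z(-1 - 1*(-62), -114)/2876 + 20809/(-34916) = -118*(-1 - 1*(-62))*((-1 - 1*(-62)) - 114)/2876 + 20809/(-34916) = -118*(-1 + 62)*((-1 + 62) - 114)*(1/2876) + 20809*(-1/34916) = -118*61*(61 - 114)*(1/2876) - 20809/34916 = -118*61*(-53)*(1/2876) - 20809/34916 = 381494*(1/2876) - 20809/34916 = 190747/1438 - 20809/34916 = 3315099455/25104604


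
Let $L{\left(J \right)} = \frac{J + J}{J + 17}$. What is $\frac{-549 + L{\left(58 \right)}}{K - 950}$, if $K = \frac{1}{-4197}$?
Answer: $\frac{57441541}{99678775} \approx 0.57627$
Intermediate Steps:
$L{\left(J \right)} = \frac{2 J}{17 + J}$
$K = - \frac{1}{4197} \approx -0.00023827$
$\frac{-549 + L{\left(58 \right)}}{K - 950} = \frac{-549 + 2 \cdot 58 \frac{1}{17 + 58}}{- \frac{1}{4197} - 950} = \frac{-549 + 2 \cdot 58 \cdot \frac{1}{75}}{- \frac{3987151}{4197}} = \left(-549 + 2 \cdot 58 \cdot \frac{1}{75}\right) \left(- \frac{4197}{3987151}\right) = \left(-549 + \frac{116}{75}\right) \left(- \frac{4197}{3987151}\right) = \left(- \frac{41059}{75}\right) \left(- \frac{4197}{3987151}\right) = \frac{57441541}{99678775}$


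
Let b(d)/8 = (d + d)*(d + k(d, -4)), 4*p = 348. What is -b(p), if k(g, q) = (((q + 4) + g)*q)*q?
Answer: -2058768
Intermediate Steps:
k(g, q) = q**2*(4 + g + q) (k(g, q) = (((4 + q) + g)*q)*q = ((4 + g + q)*q)*q = (q*(4 + g + q))*q = q**2*(4 + g + q))
p = 87 (p = (1/4)*348 = 87)
b(d) = 272*d**2 (b(d) = 8*((d + d)*(d + (-4)**2*(4 + d - 4))) = 8*((2*d)*(d + 16*d)) = 8*((2*d)*(17*d)) = 8*(34*d**2) = 272*d**2)
-b(p) = -272*87**2 = -272*7569 = -1*2058768 = -2058768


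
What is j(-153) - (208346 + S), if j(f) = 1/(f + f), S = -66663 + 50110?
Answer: -58688659/306 ≈ -1.9179e+5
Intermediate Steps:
S = -16553
j(f) = 1/(2*f)
j(-153) - (208346 + S) = (1/2)/(-153) - (208346 - 16553) = (1/2)*(-1/153) - 1*191793 = -1/306 - 191793 = -58688659/306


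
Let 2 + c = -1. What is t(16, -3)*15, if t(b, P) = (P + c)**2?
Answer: 540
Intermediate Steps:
c = -3 (c = -2 - 1 = -3)
t(b, P) = (-3 + P)**2 (t(b, P) = (P - 3)**2 = (-3 + P)**2)
t(16, -3)*15 = (-3 - 3)**2*15 = (-6)**2*15 = 36*15 = 540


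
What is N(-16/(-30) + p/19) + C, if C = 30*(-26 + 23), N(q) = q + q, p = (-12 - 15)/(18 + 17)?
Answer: -177584/1995 ≈ -89.015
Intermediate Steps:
p = -27/35 ≈ -0.77143
N(q) = 2*q
C = -90 (C = 30*(-3) = -90)
N(-16/(-30) + p/19) + C = 2*(-16/(-30) - 27/35/19) - 90 = 2*(-16*(-1/30) - 27/35*1/19) - 90 = 2*(8/15 - 27/665) - 90 = 2*(983/1995) - 90 = 1966/1995 - 90 = -177584/1995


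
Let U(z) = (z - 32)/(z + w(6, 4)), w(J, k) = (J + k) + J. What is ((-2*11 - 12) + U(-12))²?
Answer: 2025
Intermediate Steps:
w(J, k) = k + 2*J
U(z) = (-32 + z)/(16 + z) (U(z) = (z - 32)/(z + (4 + 2*6)) = (-32 + z)/(z + (4 + 12)) = (-32 + z)/(z + 16) = (-32 + z)/(16 + z))
((-2*11 - 12) + U(-12))² = ((-2*11 - 12) + (-32 - 12)/(16 - 12))² = ((-22 - 12) - 44/4)² = (-34 + (¼)*(-44))² = (-34 - 11)² = (-45)² = 2025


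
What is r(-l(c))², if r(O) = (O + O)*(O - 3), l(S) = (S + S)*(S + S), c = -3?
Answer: 7884864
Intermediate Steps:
l(S) = 4*S² (l(S) = (2*S)*(2*S) = 4*S²)
r(O) = 2*O*(-3 + O) (r(O) = (2*O)*(-3 + O) = 2*O*(-3 + O))
r(-l(c))² = (2*(-4*(-3)²)*(-3 - 4*(-3)²))² = (2*(-4*9)*(-3 - 4*9))² = (2*(-1*36)*(-3 - 1*36))² = (2*(-36)*(-3 - 36))² = (2*(-36)*(-39))² = 2808² = 7884864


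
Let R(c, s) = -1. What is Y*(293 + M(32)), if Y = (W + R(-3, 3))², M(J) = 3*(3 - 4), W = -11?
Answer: 41760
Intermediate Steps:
M(J) = -3 (M(J) = 3*(-1) = -3)
Y = 144 (Y = (-11 - 1)² = (-12)² = 144)
Y*(293 + M(32)) = 144*(293 - 3) = 144*290 = 41760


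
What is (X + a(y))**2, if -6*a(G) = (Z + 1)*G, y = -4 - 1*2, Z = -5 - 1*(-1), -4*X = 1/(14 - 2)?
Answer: 21025/2304 ≈ 9.1254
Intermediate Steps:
X = -1/48 (X = -1/(4*(14 - 2)) = -1/4/12 = -1/4*1/12 = -1/48 ≈ -0.020833)
Z = -4 (Z = -5 + 1 = -4)
y = -6 (y = -4 - 2 = -6)
a(G) = G/2 (a(G) = -(-4 + 1)*G/6 = -(-1)*G/2 = G/2)
(X + a(y))**2 = (-1/48 + (1/2)*(-6))**2 = (-1/48 - 3)**2 = (-145/48)**2 = 21025/2304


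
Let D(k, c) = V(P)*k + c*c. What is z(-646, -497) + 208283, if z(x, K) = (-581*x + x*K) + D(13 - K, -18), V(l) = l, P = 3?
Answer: 906525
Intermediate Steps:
D(k, c) = c² + 3*k (D(k, c) = 3*k + c*c = 3*k + c² = c² + 3*k)
z(x, K) = 363 - 581*x - 3*K + K*x (z(x, K) = (-581*x + x*K) + ((-18)² + 3*(13 - K)) = (-581*x + K*x) + (324 + (39 - 3*K)) = (-581*x + K*x) + (363 - 3*K) = 363 - 581*x - 3*K + K*x)
z(-646, -497) + 208283 = (363 - 581*(-646) - 3*(-497) - 497*(-646)) + 208283 = (363 + 375326 + 1491 + 321062) + 208283 = 698242 + 208283 = 906525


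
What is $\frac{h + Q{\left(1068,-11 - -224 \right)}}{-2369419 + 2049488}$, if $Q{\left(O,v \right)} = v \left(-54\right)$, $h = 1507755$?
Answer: $- \frac{1496253}{319931} \approx -4.6768$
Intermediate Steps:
$Q{\left(O,v \right)} = - 54 v$
$\frac{h + Q{\left(1068,-11 - -224 \right)}}{-2369419 + 2049488} = \frac{1507755 - 54 \left(-11 - -224\right)}{-2369419 + 2049488} = \frac{1507755 - 54 \left(-11 + 224\right)}{-319931} = \left(1507755 - 11502\right) \left(- \frac{1}{319931}\right) = 1496253 \left(- \frac{1}{319931}\right) = - \frac{1496253}{319931}$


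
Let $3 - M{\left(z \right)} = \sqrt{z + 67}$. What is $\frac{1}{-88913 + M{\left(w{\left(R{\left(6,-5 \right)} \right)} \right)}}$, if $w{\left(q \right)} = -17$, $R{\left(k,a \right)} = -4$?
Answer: $- \frac{8891}{790498805} + \frac{\sqrt{2}}{1580997610} \approx -1.1246 \cdot 10^{-5}$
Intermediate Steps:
$M{\left(z \right)} = 3 - \sqrt{67 + z}$ ($M{\left(z \right)} = 3 - \sqrt{z + 67} = 3 - \sqrt{67 + z}$)
$\frac{1}{-88913 + M{\left(w{\left(R{\left(6,-5 \right)} \right)} \right)}} = \frac{1}{-88913 + \left(3 - \sqrt{67 - 17}\right)} = \frac{1}{-88913 + \left(3 - \sqrt{50}\right)} = \frac{1}{-88913 + \left(3 - 5 \sqrt{2}\right)} = \frac{1}{-88910 - 5 \sqrt{2}}$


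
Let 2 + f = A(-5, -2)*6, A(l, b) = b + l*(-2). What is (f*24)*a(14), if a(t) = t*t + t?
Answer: 231840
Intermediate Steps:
A(l, b) = b - 2*l
a(t) = t + t² (a(t) = t² + t = t + t²)
f = 46 (f = -2 + (-2 - 2*(-5))*6 = -2 + (-2 + 10)*6 = -2 + 8*6 = -2 + 48 = 46)
(f*24)*a(14) = (46*24)*(14*(1 + 14)) = 1104*(14*15) = 1104*210 = 231840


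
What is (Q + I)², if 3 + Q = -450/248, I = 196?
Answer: 562021849/15376 ≈ 36552.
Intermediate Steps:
Q = -597/124 (Q = -3 - 450/248 = -3 - 450*1/248 = -3 - 225/124 = -597/124 ≈ -4.8145)
(Q + I)² = (-597/124 + 196)² = (23707/124)² = 562021849/15376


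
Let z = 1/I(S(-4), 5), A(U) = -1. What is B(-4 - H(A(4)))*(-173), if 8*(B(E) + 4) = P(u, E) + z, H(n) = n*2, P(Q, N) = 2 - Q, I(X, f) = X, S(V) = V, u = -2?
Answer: 19549/32 ≈ 610.91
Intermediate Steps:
H(n) = 2*n
z = -¼ (z = 1/(-4) = -¼ ≈ -0.25000)
B(E) = -113/32 (B(E) = -4 + ((2 - 1*(-2)) - ¼)/8 = -4 + ((2 + 2) - ¼)/8 = -4 + (4 - ¼)/8 = -4 + (⅛)*(15/4) = -4 + 15/32 = -113/32)
B(-4 - H(A(4)))*(-173) = -113/32*(-173) = 19549/32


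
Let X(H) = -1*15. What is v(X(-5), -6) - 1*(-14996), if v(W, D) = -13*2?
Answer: 14970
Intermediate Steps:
X(H) = -15
v(W, D) = -26
v(X(-5), -6) - 1*(-14996) = -26 - 1*(-14996) = -26 + 14996 = 14970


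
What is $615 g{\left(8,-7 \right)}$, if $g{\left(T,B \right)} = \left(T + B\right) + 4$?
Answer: $3075$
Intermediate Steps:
$g{\left(T,B \right)} = 4 + B + T$ ($g{\left(T,B \right)} = \left(B + T\right) + 4 = 4 + B + T$)
$615 g{\left(8,-7 \right)} = 615 \left(4 - 7 + 8\right) = 615 \cdot 5 = 3075$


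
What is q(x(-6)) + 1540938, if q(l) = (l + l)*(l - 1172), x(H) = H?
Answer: 1555074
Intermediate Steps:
q(l) = 2*l*(-1172 + l) (q(l) = (2*l)*(-1172 + l) = 2*l*(-1172 + l))
q(x(-6)) + 1540938 = 2*(-6)*(-1172 - 6) + 1540938 = 2*(-6)*(-1178) + 1540938 = 14136 + 1540938 = 1555074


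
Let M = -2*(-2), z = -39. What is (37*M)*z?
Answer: -5772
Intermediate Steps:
M = 4
(37*M)*z = (37*4)*(-39) = 148*(-39) = -5772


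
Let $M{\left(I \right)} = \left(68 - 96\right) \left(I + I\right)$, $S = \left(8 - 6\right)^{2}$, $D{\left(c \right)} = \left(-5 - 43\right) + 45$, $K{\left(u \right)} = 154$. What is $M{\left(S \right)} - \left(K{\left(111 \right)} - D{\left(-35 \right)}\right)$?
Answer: $-381$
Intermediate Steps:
$D{\left(c \right)} = -3$ ($D{\left(c \right)} = -48 + 45 = -3$)
$S = 4$ ($S = 2^{2} = 4$)
$M{\left(I \right)} = - 56 I$ ($M{\left(I \right)} = - 28 \cdot 2 I = - 56 I$)
$M{\left(S \right)} - \left(K{\left(111 \right)} - D{\left(-35 \right)}\right) = \left(-56\right) 4 - \left(154 - -3\right) = -224 - \left(154 + 3\right) = -224 - 157 = -381$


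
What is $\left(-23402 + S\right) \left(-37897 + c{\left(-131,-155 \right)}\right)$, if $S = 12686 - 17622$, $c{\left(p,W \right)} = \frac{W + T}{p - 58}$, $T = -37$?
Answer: $\frac{22551824362}{21} \approx 1.0739 \cdot 10^{9}$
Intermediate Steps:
$c{\left(p,W \right)} = \frac{-37 + W}{-58 + p}$ ($c{\left(p,W \right)} = \frac{W - 37}{p - 58} = \frac{-37 + W}{-58 + p}$)
$S = -4936$ ($S = 12686 - 17622 = -4936$)
$\left(-23402 + S\right) \left(-37897 + c{\left(-131,-155 \right)}\right) = \left(-23402 - 4936\right) \left(-37897 + \frac{-37 - 155}{-58 - 131}\right) = - 28338 \left(-37897 + \frac{1}{-189} \left(-192\right)\right) = - 28338 \left(-37897 - - \frac{64}{63}\right) = - 28338 \left(-37897 + \frac{64}{63}\right) = \left(-28338\right) \left(- \frac{2387447}{63}\right) = \frac{22551824362}{21}$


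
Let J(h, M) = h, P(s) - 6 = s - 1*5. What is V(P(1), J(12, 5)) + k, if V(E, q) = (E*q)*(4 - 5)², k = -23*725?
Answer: -16651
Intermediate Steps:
P(s) = 1 + s (P(s) = 6 + (s - 1*5) = 6 + (s - 5) = 6 + (-5 + s) = 1 + s)
k = -16675
V(E, q) = E*q (V(E, q) = (E*q)*(-1)² = (E*q)*1 = E*q)
V(P(1), J(12, 5)) + k = (1 + 1)*12 - 16675 = 2*12 - 16675 = 24 - 16675 = -16651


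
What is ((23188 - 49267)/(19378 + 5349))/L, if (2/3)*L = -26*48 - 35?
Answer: 17386/31724741 ≈ 0.00054803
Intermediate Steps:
L = -3849/2 (L = 3*(-26*48 - 35)/2 = 3*(-1248 - 35)/2 = (3/2)*(-1283) = -3849/2 ≈ -1924.5)
((23188 - 49267)/(19378 + 5349))/L = ((23188 - 49267)/(19378 + 5349))/(-3849/2) = -26079/24727*(-2/3849) = 17386/31724741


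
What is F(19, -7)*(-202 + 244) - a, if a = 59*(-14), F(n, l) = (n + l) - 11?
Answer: 868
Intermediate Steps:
F(n, l) = -11 + l + n (F(n, l) = (l + n) - 11 = -11 + l + n)
a = -826
F(19, -7)*(-202 + 244) - a = (-11 - 7 + 19)*(-202 + 244) - 1*(-826) = 1*42 + 826 = 42 + 826 = 868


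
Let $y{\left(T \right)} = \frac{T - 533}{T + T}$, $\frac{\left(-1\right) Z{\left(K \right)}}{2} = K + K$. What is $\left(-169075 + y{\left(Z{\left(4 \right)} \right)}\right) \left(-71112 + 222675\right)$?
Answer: $- \frac{819933247113}{32} \approx -2.5623 \cdot 10^{10}$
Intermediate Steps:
$Z{\left(K \right)} = - 4 K$ ($Z{\left(K \right)} = - 2 \left(K + K\right) = - 2 \cdot 2 K = - 4 K$)
$y{\left(T \right)} = \frac{-533 + T}{2 T}$
$\left(-169075 + y{\left(Z{\left(4 \right)} \right)}\right) \left(-71112 + 222675\right) = \left(-169075 + \frac{-533 - 16}{2 \left(\left(-4\right) 4\right)}\right) \left(-71112 + 222675\right) = \left(-169075 + \frac{-533 - 16}{2 \left(-16\right)}\right) 151563 = \left(-169075 + \frac{1}{2} \left(- \frac{1}{16}\right) \left(-549\right)\right) 151563 = \left(-169075 + \frac{549}{32}\right) 151563 = \left(- \frac{5409851}{32}\right) 151563 = - \frac{819933247113}{32}$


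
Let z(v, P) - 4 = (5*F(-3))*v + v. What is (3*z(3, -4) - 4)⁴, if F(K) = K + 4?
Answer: 14776336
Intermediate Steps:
F(K) = 4 + K
z(v, P) = 4 + 6*v (z(v, P) = 4 + ((5*(4 - 3))*v + v) = 4 + ((5*1)*v + v) = 4 + (5*v + v) = 4 + 6*v)
(3*z(3, -4) - 4)⁴ = (3*(4 + 6*3) - 4)⁴ = (3*(4 + 18) - 4)⁴ = (3*22 - 4)⁴ = (66 - 4)⁴ = 62⁴ = 14776336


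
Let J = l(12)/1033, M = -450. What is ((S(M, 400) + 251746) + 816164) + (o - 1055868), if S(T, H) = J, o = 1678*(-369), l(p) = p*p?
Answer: -627175476/1033 ≈ -6.0714e+5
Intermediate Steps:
l(p) = p**2
o = -619182
J = 144/1033 (J = 12**2/1033 = 144*(1/1033) = 144/1033 ≈ 0.13940)
S(T, H) = 144/1033
((S(M, 400) + 251746) + 816164) + (o - 1055868) = ((144/1033 + 251746) + 816164) + (-619182 - 1055868) = (260053762/1033 + 816164) - 1675050 = 1103151174/1033 - 1675050 = -627175476/1033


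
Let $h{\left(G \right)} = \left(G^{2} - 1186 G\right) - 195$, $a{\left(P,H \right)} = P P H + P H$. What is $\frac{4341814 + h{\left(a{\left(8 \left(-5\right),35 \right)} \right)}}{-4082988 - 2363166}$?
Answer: $- \frac{2920746019}{6446154} \approx -453.1$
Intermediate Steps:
$a{\left(P,H \right)} = H P + H P^{2}$ ($a{\left(P,H \right)} = P^{2} H + H P = H P^{2} + H P = H P + H P^{2}$)
$h{\left(G \right)} = -195 + G^{2} - 1186 G$
$\frac{4341814 + h{\left(a{\left(8 \left(-5\right),35 \right)} \right)}}{-4082988 - 2363166} = \frac{4341814 - \left(195 - 1960000 \left(1 + 8 \left(-5\right)\right)^{2} + 1186 \cdot 35 \cdot 8 \left(-5\right) \left(1 + 8 \left(-5\right)\right)\right)}{-4082988 - 2363166} = \frac{4341814 - \left(195 - 1960000 \left(1 - 40\right)^{2} + 1186 \cdot 35 \left(-40\right) \left(1 - 40\right)\right)}{-6446154} = \left(4341814 - \left(195 - 2981160000 + 1186 \cdot 35 \left(-40\right) \left(-39\right)\right)\right) \left(- \frac{1}{6446154}\right) = \left(4341814 - \left(64755795 - 2981160000\right)\right) \left(- \frac{1}{6446154}\right) = \left(4341814 - -2916404205\right) \left(- \frac{1}{6446154}\right) = \left(4341814 + 2916404205\right) \left(- \frac{1}{6446154}\right) = 2920746019 \left(- \frac{1}{6446154}\right) = - \frac{2920746019}{6446154}$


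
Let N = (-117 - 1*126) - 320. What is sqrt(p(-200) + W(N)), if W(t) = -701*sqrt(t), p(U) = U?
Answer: sqrt(-200 - 701*I*sqrt(563)) ≈ 90.648 - 91.745*I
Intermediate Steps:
N = -563 (N = (-117 - 126) - 320 = -243 - 320 = -563)
sqrt(p(-200) + W(N)) = sqrt(-200 - 701*I*sqrt(563))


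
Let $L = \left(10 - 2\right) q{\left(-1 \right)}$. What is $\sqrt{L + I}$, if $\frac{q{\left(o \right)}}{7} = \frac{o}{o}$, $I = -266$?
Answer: $i \sqrt{210} \approx 14.491 i$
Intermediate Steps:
$q{\left(o \right)} = 7$ ($q{\left(o \right)} = 7 \frac{o}{o} = 7 \cdot 1 = 7$)
$L = 56$ ($L = \left(10 - 2\right) 7 = 8 \cdot 7 = 56$)
$\sqrt{L + I} = \sqrt{56 - 266} = \sqrt{-210} = i \sqrt{210}$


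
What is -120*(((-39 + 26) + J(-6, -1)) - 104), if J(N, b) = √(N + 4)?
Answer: 14040 - 120*I*√2 ≈ 14040.0 - 169.71*I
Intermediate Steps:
J(N, b) = √(4 + N)
-120*(((-39 + 26) + J(-6, -1)) - 104) = -120*(((-39 + 26) + √(4 - 6)) - 104) = -120*((-13 + √(-2)) - 104) = -120*((-13 + I*√2) - 104) = -120*(-117 + I*√2) = 14040 - 120*I*√2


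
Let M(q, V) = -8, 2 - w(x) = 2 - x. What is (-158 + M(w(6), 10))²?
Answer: 27556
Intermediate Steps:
w(x) = x (w(x) = 2 - (2 - x) = 2 + (-2 + x) = x)
(-158 + M(w(6), 10))² = (-158 - 8)² = (-166)² = 27556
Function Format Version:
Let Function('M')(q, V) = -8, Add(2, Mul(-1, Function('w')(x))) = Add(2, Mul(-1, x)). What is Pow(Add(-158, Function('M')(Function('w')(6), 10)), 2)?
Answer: 27556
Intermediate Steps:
Function('w')(x) = x (Function('w')(x) = Add(2, Mul(-1, Add(2, Mul(-1, x)))) = Add(2, Add(-2, x)) = x)
Pow(Add(-158, Function('M')(Function('w')(6), 10)), 2) = Pow(Add(-158, -8), 2) = Pow(-166, 2) = 27556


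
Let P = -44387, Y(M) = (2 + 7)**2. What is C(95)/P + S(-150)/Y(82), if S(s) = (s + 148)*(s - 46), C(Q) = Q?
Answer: 17392009/3595347 ≈ 4.8374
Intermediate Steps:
Y(M) = 81 (Y(M) = 9**2 = 81)
S(s) = (-46 + s)*(148 + s) (S(s) = (148 + s)*(-46 + s) = (-46 + s)*(148 + s))
C(95)/P + S(-150)/Y(82) = 95/(-44387) + (-6808 + (-150)**2 + 102*(-150))/81 = 95*(-1/44387) + (-6808 + 22500 - 15300)*(1/81) = -95/44387 + 392*(1/81) = -95/44387 + 392/81 = 17392009/3595347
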